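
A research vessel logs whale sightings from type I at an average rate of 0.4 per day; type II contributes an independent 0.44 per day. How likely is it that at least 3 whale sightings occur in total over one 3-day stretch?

0.4613

Independent Poisson processes superpose: combined rate λ = 0.4 + 0.44 = 0.84 per day.
Over the interval, μ = 0.84 × 3 = 2.52 (a 3-day stretch = 3 days).
P(N ≥ 3) = 1 − P(N ≤ 2) ≈ 0.4613.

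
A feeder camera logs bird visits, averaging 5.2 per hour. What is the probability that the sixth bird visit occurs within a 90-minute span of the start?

Over the interval, μ = 5.2 × 1.5 = 7.8 (a 90-minute span = 1.5 hours).
The sixth arrival falls in the interval iff at least 6 events occur there: P(S_6 ≤ t) = P(N ≥ 6) = 1 − P(N ≤ 5) ≈ 0.7897.

0.7897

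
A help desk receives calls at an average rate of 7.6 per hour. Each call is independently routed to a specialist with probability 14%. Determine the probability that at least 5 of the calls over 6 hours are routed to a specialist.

0.7631

Thinning: the calls that are routed to a specialist themselves form a Poisson process with rate 0.14 × 7.6 = 1.064 per hour.
Over the interval, μ = 1.064 × 6 = 6.384 (6 hours).
P(N ≥ 5) = 1 − P(N ≤ 4) ≈ 0.7631.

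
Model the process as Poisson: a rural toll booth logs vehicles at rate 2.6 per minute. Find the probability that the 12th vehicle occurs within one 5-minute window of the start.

Over the interval, μ = 2.6 × 5 = 13 (a 5-minute window = 5 minutes).
The 12th arrival falls in the interval iff at least 12 events occur there: P(S_12 ≤ t) = P(N ≥ 12) = 1 − P(N ≤ 11) ≈ 0.6468.

0.6468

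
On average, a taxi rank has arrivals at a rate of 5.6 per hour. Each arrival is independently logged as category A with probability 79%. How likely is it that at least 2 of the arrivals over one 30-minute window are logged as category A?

Thinning: the arrivals that are logged as category A themselves form a Poisson process with rate 0.79 × 5.6 = 4.424 per hour.
Over the interval, μ = 4.424 × 0.5 = 2.212 (a 30-minute window = 0.5 hours).
P(N ≥ 2) = 1 − P(N ≤ 1) ≈ 0.6483.

0.6483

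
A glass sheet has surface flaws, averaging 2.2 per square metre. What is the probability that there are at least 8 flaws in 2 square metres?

Over the interval, μ = 2.2 × 2 = 4.4 (2 square metres).
P(N ≥ 8) = 1 − P(N ≤ 7) = 1 − Σ_{j=0}^{7} e^(−μ) μ^j/j! ≈ 0.0786.

0.0786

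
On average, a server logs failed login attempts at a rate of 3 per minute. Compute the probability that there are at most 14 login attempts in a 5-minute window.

0.4657

Over the interval, μ = 3 × 5 = 15 (a 5-minute window = 5 minutes).
P(N ≤ 14) = Σ_{j=0}^{14} e^(−μ) μ^j/j! ≈ 0.4657.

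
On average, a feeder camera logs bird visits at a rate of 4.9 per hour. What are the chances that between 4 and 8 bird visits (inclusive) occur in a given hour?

0.6589

With mean μ = 4.9 per hour,
P(4 ≤ N ≤ 8) = Σ_{j=4}^{8} e^(−4.9) · 4.9^j/j! ≈ 0.6589.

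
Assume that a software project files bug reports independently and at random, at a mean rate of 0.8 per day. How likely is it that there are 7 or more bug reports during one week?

Over the interval, μ = 0.8 × 7 = 5.6 (a week = 7 days).
P(N ≥ 7) = 1 − P(N ≤ 6) = 1 − Σ_{j=0}^{6} e^(−μ) μ^j/j! ≈ 0.3297.

0.3297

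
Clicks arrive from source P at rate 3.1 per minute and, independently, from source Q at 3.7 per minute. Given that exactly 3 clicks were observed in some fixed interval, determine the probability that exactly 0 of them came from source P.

0.1611

Given the total, each event is independently from source P with probability p = λ_P/(λ_P+λ_Q) = 3.1/6.8 ≈ 0.4559.
So K ~ Binomial(3, 3.1/6.8): P(K = 0) = C(3,0) · (3.1/6.8)^0 · (3.7/6.8)^3 ≈ 0.1611.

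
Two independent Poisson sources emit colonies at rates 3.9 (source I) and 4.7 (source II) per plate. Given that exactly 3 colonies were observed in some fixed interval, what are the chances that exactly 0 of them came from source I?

0.1632

Given the total, each event is independently from source I with probability p = λ_I/(λ_I+λ_II) = 3.9/8.6 ≈ 0.4535.
So K ~ Binomial(3, 3.9/8.6): P(K = 0) = C(3,0) · (3.9/8.6)^0 · (4.7/8.6)^3 ≈ 0.1632.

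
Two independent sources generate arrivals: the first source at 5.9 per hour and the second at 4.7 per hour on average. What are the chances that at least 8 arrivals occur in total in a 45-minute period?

0.5400

Independent Poisson processes superpose: combined rate λ = 5.9 + 4.7 = 10.6 per hour.
Over the interval, μ = 10.6 × 0.75 = 7.95 (a 45-minute period = 0.75 hours).
P(N ≥ 8) = 1 − P(N ≤ 7) ≈ 0.5400.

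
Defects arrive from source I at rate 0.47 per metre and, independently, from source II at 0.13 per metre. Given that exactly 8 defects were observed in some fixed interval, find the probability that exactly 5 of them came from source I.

0.1680

Given the total, each event is independently from source I with probability p = λ_I/(λ_I+λ_II) = 0.47/0.6 ≈ 0.7833.
So K ~ Binomial(8, 0.47/0.6): P(K = 5) = C(8,5) · (0.47/0.6)^5 · (0.13/0.6)^3 ≈ 0.1680.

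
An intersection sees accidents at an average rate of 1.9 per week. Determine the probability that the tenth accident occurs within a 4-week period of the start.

Over the interval, μ = 1.9 × 4 = 7.6 (a 4-week period = 4 weeks).
The tenth arrival falls in the interval iff at least 10 events occur there: P(S_10 ≤ t) = P(N ≥ 10) = 1 − P(N ≤ 9) ≈ 0.2351.

0.2351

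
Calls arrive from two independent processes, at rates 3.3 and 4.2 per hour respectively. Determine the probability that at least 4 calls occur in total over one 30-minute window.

Independent Poisson processes superpose: combined rate λ = 3.3 + 4.2 = 7.5 per hour.
Over the interval, μ = 7.5 × 0.5 = 3.75 (a 30-minute window = 0.5 hours).
P(N ≥ 4) = 1 − P(N ≤ 3) ≈ 0.5162.

0.5162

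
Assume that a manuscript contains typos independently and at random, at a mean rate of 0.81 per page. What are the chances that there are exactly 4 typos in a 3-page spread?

0.1279

Over the interval, μ = 0.81 × 3 = 2.43 (a 3-page spread = 3 pages).
P(N = 4) = e^(−μ) μ^4/4! = e^(−2.43) · 2.43^4/24 ≈ 0.1279.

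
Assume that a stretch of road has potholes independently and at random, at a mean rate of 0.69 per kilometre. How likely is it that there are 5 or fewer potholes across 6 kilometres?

Over the interval, μ = 0.69 × 6 = 4.14 (6 kilometres).
P(N ≤ 5) = Σ_{j=0}^{5} e^(−μ) μ^j/j! ≈ 0.7629.

0.7629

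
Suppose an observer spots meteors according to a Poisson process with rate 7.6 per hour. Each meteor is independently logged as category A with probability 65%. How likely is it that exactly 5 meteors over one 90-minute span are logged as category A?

0.1127

Thinning: the meteors that are logged as category A themselves form a Poisson process with rate 0.65 × 7.6 = 4.94 per hour.
Over the interval, μ = 4.94 × 1.5 = 7.41 (a 90-minute span = 1.5 hours).
P(N = 5) = e^(−7.41) · 7.41^5/5! ≈ 0.1127.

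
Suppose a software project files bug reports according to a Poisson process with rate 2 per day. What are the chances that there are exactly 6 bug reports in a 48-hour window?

0.1042

Over the interval, μ = 2 × 2 = 4 (a 48-hour window = 2 days).
P(N = 6) = e^(−μ) μ^6/6! = e^(−4) · 4^6/720 ≈ 0.1042.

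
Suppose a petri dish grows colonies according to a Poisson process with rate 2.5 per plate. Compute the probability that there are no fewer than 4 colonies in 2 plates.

Over the interval, μ = 2.5 × 2 = 5 (2 plates).
P(N ≥ 4) = 1 − P(N ≤ 3) = 1 − Σ_{j=0}^{3} e^(−μ) μ^j/j! ≈ 0.7350.

0.7350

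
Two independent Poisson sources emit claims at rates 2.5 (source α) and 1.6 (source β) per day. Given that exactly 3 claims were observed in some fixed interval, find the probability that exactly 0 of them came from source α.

Given the total, each event is independently from source α with probability p = λ_α/(λ_α+λ_β) = 2.5/4.1 ≈ 0.6098.
So K ~ Binomial(3, 2.5/4.1): P(K = 0) = C(3,0) · (2.5/4.1)^0 · (1.6/4.1)^3 ≈ 0.0594.

0.0594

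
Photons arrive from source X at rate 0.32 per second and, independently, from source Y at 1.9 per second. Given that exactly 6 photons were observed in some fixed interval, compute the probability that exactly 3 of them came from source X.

0.0376

Given the total, each event is independently from source X with probability p = λ_X/(λ_X+λ_Y) = 0.32/2.22 ≈ 0.1441.
So K ~ Binomial(6, 0.32/2.22): P(K = 3) = C(6,3) · (0.32/2.22)^3 · (1.9/2.22)^3 ≈ 0.0376.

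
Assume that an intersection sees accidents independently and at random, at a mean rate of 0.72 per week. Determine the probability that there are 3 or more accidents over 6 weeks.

0.8051

Over the interval, μ = 0.72 × 6 = 4.32 (6 weeks).
P(N ≥ 3) = 1 − P(N ≤ 2) = 1 − Σ_{j=0}^{2} e^(−μ) μ^j/j! ≈ 0.8051.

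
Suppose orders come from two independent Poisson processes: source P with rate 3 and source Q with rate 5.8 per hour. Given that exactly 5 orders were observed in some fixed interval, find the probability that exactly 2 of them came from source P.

Given the total, each event is independently from source P with probability p = λ_P/(λ_P+λ_Q) = 3/8.8 ≈ 0.3409.
So K ~ Binomial(5, 3/8.8): P(K = 2) = C(5,2) · (3/8.8)^2 · (5.8/8.8)^3 ≈ 0.3327.

0.3327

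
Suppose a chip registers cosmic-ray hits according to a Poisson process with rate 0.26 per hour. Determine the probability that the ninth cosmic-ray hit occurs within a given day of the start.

0.1785

Over the interval, μ = 0.26 × 24 = 6.24 (a day = 24 hours).
The ninth arrival falls in the interval iff at least 9 events occur there: P(S_9 ≤ t) = P(N ≥ 9) = 1 − P(N ≤ 8) ≈ 0.1785.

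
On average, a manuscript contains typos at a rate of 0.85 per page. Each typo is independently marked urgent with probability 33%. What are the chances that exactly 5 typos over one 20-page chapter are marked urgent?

Thinning: the typos that are marked urgent themselves form a Poisson process with rate 0.33 × 0.85 = 0.2805 per page.
Over the interval, μ = 0.2805 × 20 = 5.61 (a 20-page chapter = 20 pages).
P(N = 5) = e^(−5.61) · 5.61^5/5! ≈ 0.1695.

0.1695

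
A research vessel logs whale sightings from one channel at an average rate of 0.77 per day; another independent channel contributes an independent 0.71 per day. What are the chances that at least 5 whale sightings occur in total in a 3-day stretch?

0.4565

Independent Poisson processes superpose: combined rate λ = 0.77 + 0.71 = 1.48 per day.
Over the interval, μ = 1.48 × 3 = 4.44 (a 3-day stretch = 3 days).
P(N ≥ 5) = 1 − P(N ≤ 4) ≈ 0.4565.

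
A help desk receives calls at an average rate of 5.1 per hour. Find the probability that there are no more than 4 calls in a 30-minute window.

0.8844

Over the interval, μ = 5.1 × 0.5 = 2.55 (a 30-minute window = 0.5 hours).
P(N ≤ 4) = Σ_{j=0}^{4} e^(−μ) μ^j/j! ≈ 0.8844.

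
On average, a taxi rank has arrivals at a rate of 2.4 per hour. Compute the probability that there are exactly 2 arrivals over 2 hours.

0.0948

Over the interval, μ = 2.4 × 2 = 4.8 (2 hours).
P(N = 2) = e^(−μ) μ^2/2! = e^(−4.8) · 4.8^2/2 ≈ 0.0948.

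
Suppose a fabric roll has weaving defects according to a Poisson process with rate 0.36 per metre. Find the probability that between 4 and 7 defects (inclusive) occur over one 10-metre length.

0.4540

Over the interval, μ = 0.36 × 10 = 3.6 (a 10-metre length = 10 metres).
P(4 ≤ N ≤ 7) = Σ_{j=4}^{7} e^(−3.6) · 3.6^j/j! ≈ 0.4540.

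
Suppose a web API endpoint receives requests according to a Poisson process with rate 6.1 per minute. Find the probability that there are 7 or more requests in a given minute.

0.4098

With mean μ = 6.1 per minute,
P(N ≥ 7) = 1 − P(N ≤ 6) = 1 − Σ_{j=0}^{6} e^(−μ) μ^j/j! ≈ 0.4098.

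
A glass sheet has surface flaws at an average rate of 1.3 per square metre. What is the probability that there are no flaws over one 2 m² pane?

Over the interval, μ = 1.3 × 2 = 2.6 (a 2 m² pane = 2 square metres).
P(N = 0) = e^(−μ) μ^0/0! = e^(−2.6) · 2.6^0/1 ≈ 0.0743.

0.0743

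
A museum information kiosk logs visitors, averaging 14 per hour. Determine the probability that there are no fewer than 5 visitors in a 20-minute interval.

Over the interval, μ = 14 × 1/3 ≈ 4.66667 (a 20-minute interval = 1/3 hours).
P(N ≥ 5) = 1 − P(N ≤ 4) = 1 − Σ_{j=0}^{4} e^(−μ) μ^j/j! ≈ 0.4992.

0.4992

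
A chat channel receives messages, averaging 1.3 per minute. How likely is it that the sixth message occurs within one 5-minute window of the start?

Over the interval, μ = 1.3 × 5 = 6.5 (a 5-minute window = 5 minutes).
The sixth arrival falls in the interval iff at least 6 events occur there: P(S_6 ≤ t) = P(N ≥ 6) = 1 − P(N ≤ 5) ≈ 0.6310.

0.6310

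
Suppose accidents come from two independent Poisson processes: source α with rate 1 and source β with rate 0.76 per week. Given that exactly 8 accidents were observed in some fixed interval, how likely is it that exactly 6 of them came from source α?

0.1757

Given the total, each event is independently from source α with probability p = λ_α/(λ_α+λ_β) = 1/1.76 ≈ 0.5682.
So K ~ Binomial(8, 1/1.76): P(K = 6) = C(8,6) · (1/1.76)^6 · (0.76/1.76)^2 ≈ 0.1757.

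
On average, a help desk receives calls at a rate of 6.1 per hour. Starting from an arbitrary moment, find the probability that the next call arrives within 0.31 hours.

Inter-arrival times are exponential with rate λ = 6.1 per hour.
P(T ≤ 0.31) = 1 − e^(−λt) = 1 − e^(−6.1 × 0.31) = 1 − e^(−1.891) ≈ 0.8491.

0.8491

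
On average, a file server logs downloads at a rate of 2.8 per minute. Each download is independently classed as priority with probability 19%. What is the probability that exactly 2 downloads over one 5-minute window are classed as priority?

Thinning: the downloads that are classed as priority themselves form a Poisson process with rate 0.19 × 2.8 = 0.532 per minute.
Over the interval, μ = 0.532 × 5 = 2.66 (a 5-minute window = 5 minutes).
P(N = 2) = e^(−2.66) · 2.66^2/2! ≈ 0.2475.

0.2475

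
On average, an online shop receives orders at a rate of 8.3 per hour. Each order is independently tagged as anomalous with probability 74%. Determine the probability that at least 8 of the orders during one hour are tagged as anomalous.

Thinning: the orders that are tagged as anomalous themselves form a Poisson process with rate 0.74 × 8.3 = 6.142 per hour.
So μ = 6.142.
P(N ≥ 8) = 1 − P(N ≤ 7) ≈ 0.2758.

0.2758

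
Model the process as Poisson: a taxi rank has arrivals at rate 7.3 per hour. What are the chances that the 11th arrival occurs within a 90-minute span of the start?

Over the interval, μ = 7.3 × 1.5 = 10.95 (a 90-minute span = 1.5 hours).
The 11th arrival falls in the interval iff at least 11 events occur there: P(S_11 ≤ t) = P(N ≥ 11) = 1 − P(N ≤ 10) ≈ 0.5341.

0.5341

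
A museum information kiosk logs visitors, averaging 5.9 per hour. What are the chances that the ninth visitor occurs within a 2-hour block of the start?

Over the interval, μ = 5.9 × 2 = 11.8 (a 2-hour block = 2 hours).
The ninth arrival falls in the interval iff at least 9 events occur there: P(S_9 ≤ t) = P(N ≥ 9) = 1 − P(N ≤ 8) ≈ 0.8314.

0.8314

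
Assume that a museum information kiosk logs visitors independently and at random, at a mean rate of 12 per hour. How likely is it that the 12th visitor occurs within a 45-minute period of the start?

0.1970

Over the interval, μ = 12 × 0.75 = 9 (a 45-minute period = 0.75 hours).
The 12th arrival falls in the interval iff at least 12 events occur there: P(S_12 ≤ t) = P(N ≥ 12) = 1 − P(N ≤ 11) ≈ 0.1970.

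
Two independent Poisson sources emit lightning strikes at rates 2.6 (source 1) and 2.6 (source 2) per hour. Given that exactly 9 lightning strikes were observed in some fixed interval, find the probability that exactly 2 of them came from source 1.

Given the total, each event is independently from source 1 with probability p = λ_1/(λ_1+λ_2) = 2.6/5.2 = 0.5000.
So K ~ Binomial(9, 2.6/5.2): P(K = 2) = C(9,2) · (2.6/5.2)^2 · (2.6/5.2)^7 ≈ 0.0703.

0.0703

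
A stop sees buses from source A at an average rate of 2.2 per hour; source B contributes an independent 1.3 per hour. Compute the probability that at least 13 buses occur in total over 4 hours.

Independent Poisson processes superpose: combined rate λ = 2.2 + 1.3 = 3.5 per hour.
Over the interval, μ = 3.5 × 4 = 14 (4 hours).
P(N ≥ 13) = 1 − P(N ≤ 12) ≈ 0.6415.

0.6415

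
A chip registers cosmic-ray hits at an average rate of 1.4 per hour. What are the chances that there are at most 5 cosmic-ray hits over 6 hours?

0.1573

Over the interval, μ = 1.4 × 6 = 8.4 (6 hours).
P(N ≤ 5) = Σ_{j=0}^{5} e^(−μ) μ^j/j! ≈ 0.1573.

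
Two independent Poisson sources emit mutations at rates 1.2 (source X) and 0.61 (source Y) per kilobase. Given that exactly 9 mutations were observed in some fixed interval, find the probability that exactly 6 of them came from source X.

0.2731

Given the total, each event is independently from source X with probability p = λ_X/(λ_X+λ_Y) = 1.2/1.81 ≈ 0.6630.
So K ~ Binomial(9, 1.2/1.81): P(K = 6) = C(9,6) · (1.2/1.81)^6 · (0.61/1.81)^3 ≈ 0.2731.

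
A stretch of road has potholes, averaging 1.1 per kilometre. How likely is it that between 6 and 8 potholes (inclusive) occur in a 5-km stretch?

0.3654

Over the interval, μ = 1.1 × 5 = 5.5 (a 5-km stretch = 5 kilometres).
P(6 ≤ N ≤ 8) = Σ_{j=6}^{8} e^(−5.5) · 5.5^j/j! ≈ 0.3654.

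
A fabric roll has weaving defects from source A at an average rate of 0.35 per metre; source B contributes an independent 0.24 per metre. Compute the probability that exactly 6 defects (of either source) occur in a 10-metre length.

Independent Poisson processes superpose: combined rate λ = 0.35 + 0.24 = 0.59 per metre.
Over the interval, μ = 0.59 × 10 = 5.9 (a 10-metre length = 10 metres).
P(N = 6) = e^(−5.9) · 5.9^6/6! ≈ 0.1605.

0.1605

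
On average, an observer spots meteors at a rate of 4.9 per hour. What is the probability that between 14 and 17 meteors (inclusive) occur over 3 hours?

Over the interval, μ = 4.9 × 3 = 14.7 (3 hours).
P(14 ≤ N ≤ 17) = Σ_{j=14}^{17} e^(−14.7) · 14.7^j/j! ≈ 0.3813.

0.3813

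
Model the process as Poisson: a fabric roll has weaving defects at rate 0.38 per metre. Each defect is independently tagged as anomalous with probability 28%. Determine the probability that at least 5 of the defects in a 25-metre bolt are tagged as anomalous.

0.1312

Thinning: the defects that are tagged as anomalous themselves form a Poisson process with rate 0.28 × 0.38 = 0.1064 per metre.
Over the interval, μ = 0.1064 × 25 = 2.66 (a 25-metre bolt = 25 metres).
P(N ≥ 5) = 1 − P(N ≤ 4) ≈ 0.1312.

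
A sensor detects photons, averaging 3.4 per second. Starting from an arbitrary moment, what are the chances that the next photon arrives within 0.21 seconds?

Inter-arrival times are exponential with rate λ = 3.4 per second.
P(T ≤ 0.21) = 1 − e^(−λt) = 1 − e^(−3.4 × 0.21) = 1 − e^(−0.714) ≈ 0.5103.

0.5103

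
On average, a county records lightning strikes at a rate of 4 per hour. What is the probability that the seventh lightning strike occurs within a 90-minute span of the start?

0.3937

Over the interval, μ = 4 × 1.5 = 6 (a 90-minute span = 1.5 hours).
The seventh arrival falls in the interval iff at least 7 events occur there: P(S_7 ≤ t) = P(N ≥ 7) = 1 − P(N ≤ 6) ≈ 0.3937.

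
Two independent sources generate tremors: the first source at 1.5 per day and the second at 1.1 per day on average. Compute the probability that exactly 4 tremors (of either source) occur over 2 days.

Independent Poisson processes superpose: combined rate λ = 1.5 + 1.1 = 2.6 per day.
Over the interval, μ = 2.6 × 2 = 5.2 (2 days).
P(N = 4) = e^(−5.2) · 5.2^4/4! ≈ 0.1681.

0.1681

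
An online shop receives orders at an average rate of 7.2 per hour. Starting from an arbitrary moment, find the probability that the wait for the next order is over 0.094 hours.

0.5082

The wait for the next event is exponential with rate λ = 7.2 per hour.
P(T > 0.094) = e^(−λt) = e^(−7.2 × 0.094) = e^(−0.6768) ≈ 0.5082.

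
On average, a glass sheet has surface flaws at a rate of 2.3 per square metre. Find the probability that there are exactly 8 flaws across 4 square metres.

0.1286

Over the interval, μ = 2.3 × 4 = 9.2 (4 square metres).
P(N = 8) = e^(−μ) μ^8/8! = e^(−9.2) · 9.2^8/40320 ≈ 0.1286.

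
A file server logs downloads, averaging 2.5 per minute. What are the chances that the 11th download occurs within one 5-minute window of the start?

Over the interval, μ = 2.5 × 5 = 12.5 (a 5-minute window = 5 minutes).
The 11th arrival falls in the interval iff at least 11 events occur there: P(S_11 ≤ t) = P(N ≥ 11) = 1 − P(N ≤ 10) ≈ 0.7029.

0.7029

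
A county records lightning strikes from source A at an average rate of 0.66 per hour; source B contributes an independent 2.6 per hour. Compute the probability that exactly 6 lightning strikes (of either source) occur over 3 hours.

0.0688

Independent Poisson processes superpose: combined rate λ = 0.66 + 2.6 = 3.26 per hour.
Over the interval, μ = 3.26 × 3 = 9.78 (3 hours).
P(N = 6) = e^(−9.78) · 9.78^6/6! ≈ 0.0688.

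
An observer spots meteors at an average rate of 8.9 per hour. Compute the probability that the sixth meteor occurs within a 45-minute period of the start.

Over the interval, μ = 8.9 × 0.75 = 6.675 (a 45-minute period = 0.75 hours).
The sixth arrival falls in the interval iff at least 6 events occur there: P(S_6 ≤ t) = P(N ≥ 6) = 1 − P(N ≤ 5) ≈ 0.6559.

0.6559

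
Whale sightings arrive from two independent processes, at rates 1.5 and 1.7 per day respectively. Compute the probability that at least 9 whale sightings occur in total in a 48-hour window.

Independent Poisson processes superpose: combined rate λ = 1.5 + 1.7 = 3.2 per day.
Over the interval, μ = 3.2 × 2 = 6.4 (a 48-hour window = 2 days).
P(N ≥ 9) = 1 − P(N ≤ 8) ≈ 0.1967.

0.1967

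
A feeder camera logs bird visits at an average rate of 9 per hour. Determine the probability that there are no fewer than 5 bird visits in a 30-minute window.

Over the interval, μ = 9 × 0.5 = 4.5 (a 30-minute window = 0.5 hours).
P(N ≥ 5) = 1 − P(N ≤ 4) = 1 − Σ_{j=0}^{4} e^(−μ) μ^j/j! ≈ 0.4679.

0.4679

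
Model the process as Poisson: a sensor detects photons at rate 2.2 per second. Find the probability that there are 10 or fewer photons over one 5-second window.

0.4599

Over the interval, μ = 2.2 × 5 = 11 (a 5-second window = 5 seconds).
P(N ≤ 10) = Σ_{j=0}^{10} e^(−μ) μ^j/j! ≈ 0.4599.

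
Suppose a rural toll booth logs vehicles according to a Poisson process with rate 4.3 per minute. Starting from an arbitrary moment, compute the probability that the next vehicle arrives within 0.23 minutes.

0.6281

Inter-arrival times are exponential with rate λ = 4.3 per minute.
P(T ≤ 0.23) = 1 − e^(−λt) = 1 − e^(−4.3 × 0.23) = 1 − e^(−0.989) ≈ 0.6281.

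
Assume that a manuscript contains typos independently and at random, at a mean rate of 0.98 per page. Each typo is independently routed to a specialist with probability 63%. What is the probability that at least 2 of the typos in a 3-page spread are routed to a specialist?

Thinning: the typos that are routed to a specialist themselves form a Poisson process with rate 0.63 × 0.98 = 0.6174 per page.
Over the interval, μ = 0.6174 × 3 = 1.8522 (a 3-page spread = 3 pages).
P(N ≥ 2) = 1 − P(N ≤ 1) ≈ 0.5525.

0.5525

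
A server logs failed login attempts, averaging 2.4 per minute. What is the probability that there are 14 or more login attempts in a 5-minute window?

0.3185

Over the interval, μ = 2.4 × 5 = 12 (a 5-minute window = 5 minutes).
P(N ≥ 14) = 1 − P(N ≤ 13) = 1 − Σ_{j=0}^{13} e^(−μ) μ^j/j! ≈ 0.3185.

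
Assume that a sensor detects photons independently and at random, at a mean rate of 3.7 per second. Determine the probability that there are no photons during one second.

With mean μ = 3.7 per second,
P(N = 0) = e^(−μ) μ^0/0! = e^(−3.7) · 3.7^0/1 ≈ 0.0247.

0.0247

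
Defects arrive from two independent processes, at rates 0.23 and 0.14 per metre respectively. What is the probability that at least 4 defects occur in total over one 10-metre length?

0.5058

Independent Poisson processes superpose: combined rate λ = 0.23 + 0.14 = 0.37 per metre.
Over the interval, μ = 0.37 × 10 = 3.7 (a 10-metre length = 10 metres).
P(N ≥ 4) = 1 − P(N ≤ 3) ≈ 0.5058.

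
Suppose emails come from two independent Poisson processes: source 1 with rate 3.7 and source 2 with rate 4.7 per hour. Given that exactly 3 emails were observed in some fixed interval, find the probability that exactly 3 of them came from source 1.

Given the total, each event is independently from source 1 with probability p = λ_1/(λ_1+λ_2) = 3.7/8.4 ≈ 0.4405.
So K ~ Binomial(3, 3.7/8.4): P(K = 3) = C(3,3) · (3.7/8.4)^3 · (4.7/8.4)^0 ≈ 0.0855.

0.0855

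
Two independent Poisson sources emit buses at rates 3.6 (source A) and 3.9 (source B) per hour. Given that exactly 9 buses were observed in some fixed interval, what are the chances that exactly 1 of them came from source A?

0.0231

Given the total, each event is independently from source A with probability p = λ_A/(λ_A+λ_B) = 3.6/7.5 = 0.4800.
So K ~ Binomial(9, 3.6/7.5): P(K = 1) = C(9,1) · (3.6/7.5)^1 · (3.9/7.5)^8 ≈ 0.0231.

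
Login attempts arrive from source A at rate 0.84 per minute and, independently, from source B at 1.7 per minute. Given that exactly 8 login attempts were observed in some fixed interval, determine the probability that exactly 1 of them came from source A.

0.1592

Given the total, each event is independently from source A with probability p = λ_A/(λ_A+λ_B) = 0.84/2.54 ≈ 0.3307.
So K ~ Binomial(8, 0.84/2.54): P(K = 1) = C(8,1) · (0.84/2.54)^1 · (1.7/2.54)^7 ≈ 0.1592.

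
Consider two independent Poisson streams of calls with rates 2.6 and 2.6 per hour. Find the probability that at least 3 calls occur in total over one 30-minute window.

Independent Poisson processes superpose: combined rate λ = 2.6 + 2.6 = 5.2 per hour.
Over the interval, μ = 5.2 × 0.5 = 2.6 (a 30-minute window = 0.5 hours).
P(N ≥ 3) = 1 − P(N ≤ 2) ≈ 0.4816.

0.4816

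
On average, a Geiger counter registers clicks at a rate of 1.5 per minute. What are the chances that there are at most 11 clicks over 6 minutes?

0.8030

Over the interval, μ = 1.5 × 6 = 9 (6 minutes).
P(N ≤ 11) = Σ_{j=0}^{11} e^(−μ) μ^j/j! ≈ 0.8030.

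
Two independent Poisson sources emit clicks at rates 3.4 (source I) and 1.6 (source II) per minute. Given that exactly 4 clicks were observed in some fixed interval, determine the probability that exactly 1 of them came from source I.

Given the total, each event is independently from source I with probability p = λ_I/(λ_I+λ_II) = 3.4/5 = 0.6800.
So K ~ Binomial(4, 3.4/5): P(K = 1) = C(4,1) · (3.4/5)^1 · (1.6/5)^3 ≈ 0.0891.

0.0891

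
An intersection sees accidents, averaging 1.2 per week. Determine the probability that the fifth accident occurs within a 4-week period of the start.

0.5237

Over the interval, μ = 1.2 × 4 = 4.8 (a 4-week period = 4 weeks).
The fifth arrival falls in the interval iff at least 5 events occur there: P(S_5 ≤ t) = P(N ≥ 5) = 1 − P(N ≤ 4) ≈ 0.5237.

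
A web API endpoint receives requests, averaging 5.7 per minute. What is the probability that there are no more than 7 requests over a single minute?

0.7841

With mean μ = 5.7 per minute,
P(N ≤ 7) = Σ_{j=0}^{7} e^(−μ) μ^j/j! ≈ 0.7841.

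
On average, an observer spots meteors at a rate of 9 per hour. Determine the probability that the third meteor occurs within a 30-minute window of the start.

Over the interval, μ = 9 × 0.5 = 4.5 (a 30-minute window = 0.5 hours).
The third arrival falls in the interval iff at least 3 events occur there: P(S_3 ≤ t) = P(N ≥ 3) = 1 − P(N ≤ 2) ≈ 0.8264.

0.8264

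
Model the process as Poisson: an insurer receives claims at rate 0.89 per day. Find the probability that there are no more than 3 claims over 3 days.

0.7207

Over the interval, μ = 0.89 × 3 = 2.67 (3 days).
P(N ≤ 3) = Σ_{j=0}^{3} e^(−μ) μ^j/j! ≈ 0.7207.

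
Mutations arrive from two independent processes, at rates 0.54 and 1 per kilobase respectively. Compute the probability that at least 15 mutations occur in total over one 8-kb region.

0.2577

Independent Poisson processes superpose: combined rate λ = 0.54 + 1 = 1.54 per kilobase.
Over the interval, μ = 1.54 × 8 = 12.32 (an 8-kb region = 8 kilobases).
P(N ≥ 15) = 1 − P(N ≤ 14) ≈ 0.2577.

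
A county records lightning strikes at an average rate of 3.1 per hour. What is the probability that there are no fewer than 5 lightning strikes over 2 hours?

Over the interval, μ = 3.1 × 2 = 6.2 (2 hours).
P(N ≥ 5) = 1 − P(N ≤ 4) = 1 − Σ_{j=0}^{4} e^(−μ) μ^j/j! ≈ 0.7408.

0.7408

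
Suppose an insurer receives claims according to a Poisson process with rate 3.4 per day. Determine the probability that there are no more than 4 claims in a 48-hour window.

0.1920

Over the interval, μ = 3.4 × 2 = 6.8 (a 48-hour window = 2 days).
P(N ≤ 4) = Σ_{j=0}^{4} e^(−μ) μ^j/j! ≈ 0.1920.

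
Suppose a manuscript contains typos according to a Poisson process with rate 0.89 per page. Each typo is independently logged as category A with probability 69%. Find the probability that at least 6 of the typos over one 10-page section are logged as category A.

0.5767

Thinning: the typos that are logged as category A themselves form a Poisson process with rate 0.69 × 0.89 = 0.6141 per page.
Over the interval, μ = 0.6141 × 10 = 6.141 (a 10-page section = 10 pages).
P(N ≥ 6) = 1 − P(N ≤ 5) ≈ 0.5767.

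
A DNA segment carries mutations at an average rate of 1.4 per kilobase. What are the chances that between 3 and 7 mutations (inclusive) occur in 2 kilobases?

Over the interval, μ = 1.4 × 2 = 2.8 (2 kilobases).
P(3 ≤ N ≤ 7) = Σ_{j=3}^{7} e^(−2.8) · 2.8^j/j! ≈ 0.5224.

0.5224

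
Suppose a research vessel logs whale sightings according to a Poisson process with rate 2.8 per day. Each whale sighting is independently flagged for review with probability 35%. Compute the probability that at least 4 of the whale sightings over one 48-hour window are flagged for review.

Thinning: the whale sightings that are flagged for review themselves form a Poisson process with rate 0.35 × 2.8 = 0.98 per day.
Over the interval, μ = 0.98 × 2 = 1.96 (a 48-hour window = 2 days).
P(N ≥ 4) = 1 − P(N ≤ 3) ≈ 0.1357.

0.1357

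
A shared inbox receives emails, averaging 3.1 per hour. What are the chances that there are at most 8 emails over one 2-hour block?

Over the interval, μ = 3.1 × 2 = 6.2 (a 2-hour block = 2 hours).
P(N ≤ 8) = Σ_{j=0}^{8} e^(−μ) μ^j/j! ≈ 0.8259.

0.8259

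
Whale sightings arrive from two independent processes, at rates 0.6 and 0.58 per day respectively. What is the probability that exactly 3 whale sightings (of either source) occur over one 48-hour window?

Independent Poisson processes superpose: combined rate λ = 0.6 + 0.58 = 1.18 per day.
Over the interval, μ = 1.18 × 2 = 2.36 (a 48-hour window = 2 days).
P(N = 3) = e^(−2.36) · 2.36^3/3! ≈ 0.2068.

0.2068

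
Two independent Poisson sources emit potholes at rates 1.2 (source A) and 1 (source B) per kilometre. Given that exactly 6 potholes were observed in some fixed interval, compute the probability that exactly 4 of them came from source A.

0.2743

Given the total, each event is independently from source A with probability p = λ_A/(λ_A+λ_B) = 1.2/2.2 ≈ 0.5455.
So K ~ Binomial(6, 1.2/2.2): P(K = 4) = C(6,4) · (1.2/2.2)^4 · (1/2.2)^2 ≈ 0.2743.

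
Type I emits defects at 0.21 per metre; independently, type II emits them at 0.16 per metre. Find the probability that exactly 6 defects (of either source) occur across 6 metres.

Independent Poisson processes superpose: combined rate λ = 0.21 + 0.16 = 0.37 per metre.
Over the interval, μ = 0.37 × 6 = 2.22 (6 metres).
P(N = 6) = e^(−2.22) · 2.22^6/6! ≈ 0.0181.

0.0181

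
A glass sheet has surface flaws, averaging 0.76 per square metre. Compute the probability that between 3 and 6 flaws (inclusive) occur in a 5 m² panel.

Over the interval, μ = 0.76 × 5 = 3.8 (a 5 m² panel = 5 square metres).
P(3 ≤ N ≤ 6) = Σ_{j=3}^{6} e^(−3.8) · 3.8^j/j! ≈ 0.6402.

0.6402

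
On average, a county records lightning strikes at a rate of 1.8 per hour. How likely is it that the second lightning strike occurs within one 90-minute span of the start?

Over the interval, μ = 1.8 × 1.5 = 2.7 (a 90-minute span = 1.5 hours).
The second arrival falls in the interval iff at least 2 events occur there: P(S_2 ≤ t) = P(N ≥ 2) = 1 − P(N ≤ 1) ≈ 0.7513.

0.7513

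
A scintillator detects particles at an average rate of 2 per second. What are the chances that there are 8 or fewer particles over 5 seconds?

Over the interval, μ = 2 × 5 = 10 (5 seconds).
P(N ≤ 8) = Σ_{j=0}^{8} e^(−μ) μ^j/j! ≈ 0.3328.

0.3328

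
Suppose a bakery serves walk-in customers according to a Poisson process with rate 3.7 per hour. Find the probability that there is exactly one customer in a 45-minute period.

Over the interval, μ = 3.7 × 0.75 = 2.775 (a 45-minute period = 0.75 hours).
P(N = 1) = e^(−μ) μ^1/1! = e^(−2.775) · 2.775^1/1 ≈ 0.1730.

0.1730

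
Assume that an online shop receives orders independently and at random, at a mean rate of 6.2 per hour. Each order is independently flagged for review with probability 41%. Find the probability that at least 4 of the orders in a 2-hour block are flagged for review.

0.7466

Thinning: the orders that are flagged for review themselves form a Poisson process with rate 0.41 × 6.2 = 2.542 per hour.
Over the interval, μ = 2.542 × 2 = 5.084 (a 2-hour block = 2 hours).
P(N ≥ 4) = 1 − P(N ≤ 3) ≈ 0.7466.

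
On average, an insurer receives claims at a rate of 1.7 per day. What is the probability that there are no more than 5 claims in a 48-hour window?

Over the interval, μ = 1.7 × 2 = 3.4 (a 48-hour window = 2 days).
P(N ≤ 5) = Σ_{j=0}^{5} e^(−μ) μ^j/j! ≈ 0.8705.

0.8705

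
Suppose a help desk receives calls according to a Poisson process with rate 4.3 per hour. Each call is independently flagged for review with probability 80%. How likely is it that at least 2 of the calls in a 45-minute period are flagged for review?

Thinning: the calls that are flagged for review themselves form a Poisson process with rate 0.8 × 4.3 = 3.44 per hour.
Over the interval, μ = 3.44 × 0.75 = 2.58 (a 45-minute period = 0.75 hours).
P(N ≥ 2) = 1 − P(N ≤ 1) ≈ 0.7287.

0.7287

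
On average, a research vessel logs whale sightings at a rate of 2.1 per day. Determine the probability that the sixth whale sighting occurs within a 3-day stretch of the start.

Over the interval, μ = 2.1 × 3 = 6.3 (a 3-day stretch = 3 days).
The sixth arrival falls in the interval iff at least 6 events occur there: P(S_6 ≤ t) = P(N ≥ 6) = 1 − P(N ≤ 5) ≈ 0.6012.

0.6012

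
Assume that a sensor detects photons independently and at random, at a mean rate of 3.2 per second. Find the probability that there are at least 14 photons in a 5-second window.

Over the interval, μ = 3.2 × 5 = 16 (a 5-second window = 5 seconds).
P(N ≥ 14) = 1 − P(N ≤ 13) = 1 − Σ_{j=0}^{13} e^(−μ) μ^j/j! ≈ 0.7255.

0.7255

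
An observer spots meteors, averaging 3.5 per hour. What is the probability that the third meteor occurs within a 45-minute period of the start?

Over the interval, μ = 3.5 × 0.75 = 2.625 (a 45-minute period = 0.75 hours).
The third arrival falls in the interval iff at least 3 events occur there: P(S_3 ≤ t) = P(N ≥ 3) = 1 − P(N ≤ 2) ≈ 0.4878.

0.4878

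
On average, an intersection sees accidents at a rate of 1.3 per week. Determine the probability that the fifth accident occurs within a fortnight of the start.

Over the interval, μ = 1.3 × 2 = 2.6 (a fortnight = 2 weeks).
The fifth arrival falls in the interval iff at least 5 events occur there: P(S_5 ≤ t) = P(N ≥ 5) = 1 − P(N ≤ 4) ≈ 0.1226.

0.1226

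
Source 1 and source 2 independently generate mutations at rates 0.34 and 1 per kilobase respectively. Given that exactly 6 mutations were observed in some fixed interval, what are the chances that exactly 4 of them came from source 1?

Given the total, each event is independently from source 1 with probability p = λ_1/(λ_1+λ_2) = 0.34/1.34 ≈ 0.2537.
So K ~ Binomial(6, 0.34/1.34): P(K = 4) = C(6,4) · (0.34/1.34)^4 · (1/1.34)^2 ≈ 0.0346.

0.0346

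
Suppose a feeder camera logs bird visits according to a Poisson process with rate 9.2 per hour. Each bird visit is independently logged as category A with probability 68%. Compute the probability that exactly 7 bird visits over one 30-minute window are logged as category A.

0.0255

Thinning: the bird visits that are logged as category A themselves form a Poisson process with rate 0.68 × 9.2 = 6.256 per hour.
Over the interval, μ = 6.256 × 0.5 = 3.128 (a 30-minute window = 0.5 hours).
P(N = 7) = e^(−3.128) · 3.128^7/7! ≈ 0.0255.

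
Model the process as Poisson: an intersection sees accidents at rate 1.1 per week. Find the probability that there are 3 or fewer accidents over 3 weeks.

0.5803

Over the interval, μ = 1.1 × 3 = 3.3 (3 weeks).
P(N ≤ 3) = Σ_{j=0}^{3} e^(−μ) μ^j/j! ≈ 0.5803.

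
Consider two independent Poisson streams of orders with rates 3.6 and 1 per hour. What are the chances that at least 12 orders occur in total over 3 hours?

0.7227

Independent Poisson processes superpose: combined rate λ = 3.6 + 1 = 4.6 per hour.
Over the interval, μ = 4.6 × 3 = 13.8 (3 hours).
P(N ≥ 12) = 1 − P(N ≤ 11) ≈ 0.7227.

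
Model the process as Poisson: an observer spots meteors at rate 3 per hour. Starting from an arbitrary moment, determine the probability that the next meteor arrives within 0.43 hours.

0.7247

Inter-arrival times are exponential with rate λ = 3 per hour.
P(T ≤ 0.43) = 1 − e^(−λt) = 1 − e^(−3 × 0.43) = 1 − e^(−1.29) ≈ 0.7247.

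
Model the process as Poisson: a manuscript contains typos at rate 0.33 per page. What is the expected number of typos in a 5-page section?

E[N] = λt = 0.33 × 5 = 1.65 (a 5-page section = 5 pages).

1.65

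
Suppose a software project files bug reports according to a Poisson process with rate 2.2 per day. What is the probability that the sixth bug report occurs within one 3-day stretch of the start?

Over the interval, μ = 2.2 × 3 = 6.6 (a 3-day stretch = 3 days).
The sixth arrival falls in the interval iff at least 6 events occur there: P(S_6 ≤ t) = P(N ≥ 6) = 1 − P(N ≤ 5) ≈ 0.6453.

0.6453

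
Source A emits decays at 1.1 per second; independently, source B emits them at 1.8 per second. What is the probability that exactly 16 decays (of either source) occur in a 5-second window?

0.0920

Independent Poisson processes superpose: combined rate λ = 1.1 + 1.8 = 2.9 per second.
Over the interval, μ = 2.9 × 5 = 14.5 (a 5-second window = 5 seconds).
P(N = 16) = e^(−14.5) · 14.5^16/16! ≈ 0.0920.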